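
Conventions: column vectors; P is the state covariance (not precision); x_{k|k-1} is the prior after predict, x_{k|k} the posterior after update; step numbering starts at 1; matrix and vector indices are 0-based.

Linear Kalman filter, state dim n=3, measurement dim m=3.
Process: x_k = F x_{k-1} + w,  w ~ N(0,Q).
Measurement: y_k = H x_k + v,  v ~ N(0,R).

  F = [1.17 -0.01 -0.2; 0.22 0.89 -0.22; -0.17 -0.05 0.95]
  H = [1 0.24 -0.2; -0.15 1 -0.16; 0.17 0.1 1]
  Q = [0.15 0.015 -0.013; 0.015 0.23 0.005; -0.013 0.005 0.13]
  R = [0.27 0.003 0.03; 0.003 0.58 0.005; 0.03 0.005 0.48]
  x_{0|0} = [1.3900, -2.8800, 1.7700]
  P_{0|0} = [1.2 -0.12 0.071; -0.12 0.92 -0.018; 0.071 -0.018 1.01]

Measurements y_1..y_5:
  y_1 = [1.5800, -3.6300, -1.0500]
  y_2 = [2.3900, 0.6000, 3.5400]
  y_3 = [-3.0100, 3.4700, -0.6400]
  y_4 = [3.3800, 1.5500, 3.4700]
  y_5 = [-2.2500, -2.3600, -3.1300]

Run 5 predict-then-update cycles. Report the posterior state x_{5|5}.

step 1: x^-=[1.3011, -2.6468, 1.5892]  P^-=[1.8027 0.2172 -0.3550; 0.2172 1.0189 -0.2704; -0.3550 -0.2704 1.0552]  S=[2.4458 0.3309 -0.2219; 0.3309 1.6708 -0.2774; -0.2219 -0.2774 1.4301]  K=[0.8143 -0.1459 0.0793; 0.1342 0.5971 0.0446; -0.1887 -0.0890 0.6302]  nu=[1.2320, -0.5338, -2.5957]  x^+=[2.1763, -2.9161, -0.2316]  P^+=[0.2371 -0.0421 0.0257; -0.0421 0.3408 0.0015; 0.0257 0.0015 0.2919]
step 2: x^-=[2.6218, -2.0656, -0.4442]  P^-=[0.4752 0.0340 -0.0836; 0.0340 0.5060 -0.0656; -0.0836 -0.0656 0.3920]  S=[0.8461 0.1250 -0.0459; 0.1250 1.1135 -0.0637; -0.0459 -0.0637 0.8504]  K=[0.6055 -0.0879 0.0268; 0.1350 0.4458 0.0299; -0.1783 -0.0598 0.4224]  nu=[0.1751, 2.9877, 3.7451]  x^+=[2.5654, -0.5981, 0.9279]  P^+=[0.1703 -0.0229 0.0039; -0.0229 0.2555 -0.0011; 0.0039 -0.0011 0.1965]
step 3: x^-=[2.8219, -0.1721, 0.4753]  P^-=[0.3897 0.0405 -0.0783; 0.0405 0.4412 -0.0501; -0.0783 -0.0501 0.3114]  S=[0.7531 0.1215 -0.0364; 0.1215 1.0381 -0.0397; -0.0364 -0.0397 0.7718]  K=[0.5631 -0.0707 0.0125; 0.1427 0.4113 0.0291; -0.1767 -0.0501 0.3688]  nu=[-5.6956, 4.1414, -1.5778]  x^+=[-0.6981, 0.6729, 0.6925]  P^+=[0.1557 -0.0163 -0.0023; -0.0163 0.2366 -0.0006; -0.0023 -0.0006 0.1719]
step 4: x^-=[-0.9620, 0.2929, 0.7429]  P^-=[0.3714 0.0444 -0.0782; 0.0444 0.4273 -0.0457; -0.0782 -0.0457 0.2908]  S=[0.7347 0.1230 -0.0341; 0.1230 1.0207 -0.0325; -0.0341 -0.0325 0.7516]  K=[0.5527 -0.0652 0.0081; 0.1465 0.4026 0.0302; -0.1764 -0.0464 0.3531]  nu=[4.4203, 1.2316, 2.8613]  x^+=[1.4240, 1.5225, 0.9166]  P^+=[0.1518 -0.0140 -0.0042; -0.0140 0.2320 0.0001; -0.0042 0.0001 0.1647]
step 5: x^-=[1.4675, 1.4667, 0.5525]  P^-=[0.3667 0.0460 -0.0784; 0.0460 0.4240 -0.0441; -0.0784 -0.0441 0.2847]  S=[0.7302 0.1239 -0.0334; 0.1239 1.0161 -0.0299; -0.0334 -0.0299 0.7456]  K=[0.5499 -0.0634 0.0067; 0.1479 0.4003 0.0308; -0.1763 -0.0449 0.3483]  nu=[-3.9590, -3.5181, -4.0787]  x^+=[-0.5136, -0.6530, -0.0121]  P^+=[0.1507 -0.0133 -0.0049; -0.0133 0.2309 0.0004; -0.0049 0.0004 0.1625]

x_post = [-0.5136, -0.6530, -0.0121]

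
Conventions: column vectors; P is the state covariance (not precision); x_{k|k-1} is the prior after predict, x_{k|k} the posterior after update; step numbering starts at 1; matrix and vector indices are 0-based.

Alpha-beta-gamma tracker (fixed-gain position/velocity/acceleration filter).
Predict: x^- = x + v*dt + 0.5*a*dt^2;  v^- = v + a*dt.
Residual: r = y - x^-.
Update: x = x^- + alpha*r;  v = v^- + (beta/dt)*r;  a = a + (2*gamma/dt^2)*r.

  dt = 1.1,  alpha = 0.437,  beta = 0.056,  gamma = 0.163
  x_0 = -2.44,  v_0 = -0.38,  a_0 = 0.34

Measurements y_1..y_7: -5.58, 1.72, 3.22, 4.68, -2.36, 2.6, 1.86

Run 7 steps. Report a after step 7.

step 1: x_pred=-2.6523  r=-2.9277  x^+=-3.9317  v^+=-0.1550  a^+=-0.4488
step 2: x_pred=-4.3738  r=6.0938  x^+=-1.7108  v^+=-0.3385  a^+=1.1930
step 3: x_pred=-1.3614  r=4.5814  x^+=0.6407  v^+=1.2071  a^+=2.4273
step 4: x_pred=3.4370  r=1.2430  x^+=3.9802  v^+=3.9404  a^+=2.7622
step 5: x_pred=9.9858  r=-12.3458  x^+=4.5907  v^+=6.3503  a^+=-0.5640
step 6: x_pred=11.2348  r=-8.6348  x^+=7.4614  v^+=5.2903  a^+=-2.8904
step 7: x_pred=11.5321  r=-9.6721  x^+=7.3054  v^+=1.6185  a^+=-5.4963

a_post = -5.4963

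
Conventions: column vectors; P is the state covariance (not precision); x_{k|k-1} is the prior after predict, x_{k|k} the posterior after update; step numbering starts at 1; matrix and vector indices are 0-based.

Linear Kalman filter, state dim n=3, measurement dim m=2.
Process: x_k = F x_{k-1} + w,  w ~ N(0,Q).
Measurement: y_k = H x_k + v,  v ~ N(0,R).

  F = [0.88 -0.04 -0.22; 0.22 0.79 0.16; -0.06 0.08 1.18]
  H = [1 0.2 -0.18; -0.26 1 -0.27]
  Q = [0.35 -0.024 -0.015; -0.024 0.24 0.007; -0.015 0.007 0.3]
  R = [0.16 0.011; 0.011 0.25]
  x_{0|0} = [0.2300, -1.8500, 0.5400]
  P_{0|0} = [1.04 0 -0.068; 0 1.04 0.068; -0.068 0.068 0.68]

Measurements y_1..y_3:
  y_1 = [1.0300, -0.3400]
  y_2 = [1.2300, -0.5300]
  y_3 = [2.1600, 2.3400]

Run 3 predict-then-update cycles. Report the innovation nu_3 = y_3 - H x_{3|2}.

step 1: x^-=[0.1576, -1.3245, 0.4754]  P^-=[1.2175 0.1020 -0.3257; 0.1020 0.9692 0.2346; -0.3257 0.2346 1.2797]  S=[1.5989 0.0650; 0.0650 1.1693]  K=[0.8171 -0.1537; 0.1283 0.7449; -0.3182 -0.0047]  nu=[1.2229, 1.1538]  x^+=[0.9795, -0.3081, 0.0808]  P^+=[0.1386 0.0299 0.0863; 0.0299 0.2817 0.3195; 0.0863 0.3195 1.1176]
step 2: x^-=[0.8565, -0.0150, 0.0119]  P^-=[0.4820 -0.0745 -0.2411; -0.0745 0.5483 0.5566; -0.2411 0.5566 1.9062]  S=[0.7426 -0.0590; -0.0590 0.6742]  K=[0.6762 -0.1406; -0.0386 0.6158; -0.6289 0.1001]  nu=[0.3786, -0.2891]  x^+=[1.1532, -0.2076, -0.2551]  P^+=[0.1178 0.0282 0.0934; 0.0282 0.2888 0.4739; 0.0934 0.4739 1.5983]
step 3: x^-=[1.0792, 0.0489, -0.3868]  P^-=[0.4893 -0.1240 -0.3675; -0.1240 0.6030 0.7958; -0.3675 0.7958 2.6038]  S=[0.7832 -0.0908; -0.0908 0.6591]  K=[0.6614 -0.1395; -0.1151 0.6220; -0.8449 0.1694]  nu=[1.0014, 2.4673]  x^+=[1.3973, 1.4683, -0.8149]  P^+=[0.1171 0.0316 0.1065; 0.0316 0.3246 0.6007; 0.1065 0.6007 1.9999]

innov = [1.0014, 2.4673]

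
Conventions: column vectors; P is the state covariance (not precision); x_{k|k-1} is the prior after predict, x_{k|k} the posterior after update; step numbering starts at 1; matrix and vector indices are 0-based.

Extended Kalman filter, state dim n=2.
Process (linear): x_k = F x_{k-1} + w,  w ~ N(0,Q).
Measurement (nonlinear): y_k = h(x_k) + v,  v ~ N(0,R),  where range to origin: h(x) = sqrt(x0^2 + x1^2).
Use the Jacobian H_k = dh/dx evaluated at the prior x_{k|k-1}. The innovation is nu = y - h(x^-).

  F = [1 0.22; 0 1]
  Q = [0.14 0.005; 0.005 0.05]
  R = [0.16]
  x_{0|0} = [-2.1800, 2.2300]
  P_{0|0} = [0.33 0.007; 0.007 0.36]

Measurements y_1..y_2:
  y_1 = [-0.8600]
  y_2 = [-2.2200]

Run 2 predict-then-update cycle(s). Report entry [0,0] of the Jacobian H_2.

H_jac[0,0] = -0.0978

step 1: x^-=[-1.6894, 2.2300]  P^-=[0.4905 0.0912; 0.0912 0.4100]  H_jac=[-0.6039 0.7971]  S=[0.5116]  K=[-0.4369; 0.5312]  nu=[-3.6577]  x^+=[-0.0914, 0.2871]  P^+=[0.3929 0.2099; 0.2099 0.2657]
step 2: x^-=[-0.0282, 0.2871]  P^-=[0.6381 0.2734; 0.2734 0.3157]  H_jac=[-0.0978 0.9952]  S=[0.4255]  K=[0.4927; 0.6754]  nu=[-2.5085]  x^+=[-1.2641, -1.4072]  P^+=[0.5348 0.1318; 0.1318 0.1215]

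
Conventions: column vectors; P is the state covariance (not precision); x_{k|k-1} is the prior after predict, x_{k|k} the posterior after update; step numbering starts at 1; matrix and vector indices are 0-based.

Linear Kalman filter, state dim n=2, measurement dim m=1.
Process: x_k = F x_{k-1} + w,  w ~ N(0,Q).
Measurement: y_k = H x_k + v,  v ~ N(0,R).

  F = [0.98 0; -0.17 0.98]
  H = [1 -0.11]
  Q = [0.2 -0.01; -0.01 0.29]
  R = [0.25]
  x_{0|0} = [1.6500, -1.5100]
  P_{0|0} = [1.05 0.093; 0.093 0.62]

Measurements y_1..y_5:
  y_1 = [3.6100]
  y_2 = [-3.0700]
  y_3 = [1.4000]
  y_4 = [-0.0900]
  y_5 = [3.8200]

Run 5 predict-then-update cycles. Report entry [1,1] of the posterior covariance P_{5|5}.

P_post[1,1] = 1.6605

step 1: x^-=[1.6170, -1.7603]  P^-=[1.2084 -0.0956; -0.0956 0.8848]  S=[1.4902]  K=[0.8180; -0.1295]  nu=[1.7994]  x^+=[3.0889, -1.9933]  P^+=[0.2113 0.0622; 0.0622 0.8598]
step 2: x^-=[3.0271, -2.4785]  P^-=[0.4030 0.0145; 0.0145 1.1012]  S=[0.6631]  K=[0.6053; -0.1607]  nu=[-6.3697]  x^+=[-0.8285, -1.4546]  P^+=[0.1600 0.0791; 0.0791 1.0840]
step 3: x^-=[-0.8119, -1.2847]  P^-=[0.3537 0.0393; 0.0393 1.3094]  S=[0.6109]  K=[0.5719; -0.1715]  nu=[2.0706]  x^+=[0.3722, -1.6398]  P^+=[0.1539 0.0992; 0.0992 1.2914]
step 4: x^-=[0.3648, -1.6703]  P^-=[0.3478 0.0596; 0.0596 1.5017]  S=[0.6028]  K=[0.5660; -0.1751]  nu=[-0.6385]  x^+=[0.0034, -1.5585]  P^+=[0.1546 0.1194; 0.1194 1.4832]
step 5: x^-=[0.0033, -1.5279]  P^-=[0.3485 0.0789; 0.0789 1.6791]  S=[0.6015]  K=[0.5650; -0.1759]  nu=[3.6486]  x^+=[2.0648, -2.1698]  P^+=[0.1565 0.1387; 0.1387 1.6605]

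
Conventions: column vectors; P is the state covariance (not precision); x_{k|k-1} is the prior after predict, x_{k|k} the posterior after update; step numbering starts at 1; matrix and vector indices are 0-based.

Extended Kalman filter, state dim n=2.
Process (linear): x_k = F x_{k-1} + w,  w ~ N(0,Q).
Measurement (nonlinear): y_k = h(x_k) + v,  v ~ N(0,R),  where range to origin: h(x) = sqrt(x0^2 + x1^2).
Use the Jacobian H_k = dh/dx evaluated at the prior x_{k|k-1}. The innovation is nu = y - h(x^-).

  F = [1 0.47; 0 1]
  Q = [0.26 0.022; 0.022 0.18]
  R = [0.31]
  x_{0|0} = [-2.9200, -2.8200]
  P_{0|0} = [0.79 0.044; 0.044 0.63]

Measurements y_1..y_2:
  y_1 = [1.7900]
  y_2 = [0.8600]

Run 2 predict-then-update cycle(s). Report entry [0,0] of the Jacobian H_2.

H_jac[0,0] = -0.8791

step 1: x^-=[-4.2454, -2.8200]  P^-=[1.2305 0.3621; 0.3621 0.8100]  H_jac=[-0.8330 -0.5533]  S=[1.7456]  K=[-0.7020; -0.4295]  nu=[-3.3066]  x^+=[-1.9242, -1.3996]  P^+=[0.3703 -0.1642; -0.1642 0.4879]
step 2: x^-=[-2.5820, -1.3996]  P^-=[0.5837 0.0871; 0.0871 0.6679]  H_jac=[-0.8791 -0.4766]  S=[0.9858]  K=[-0.5627; -0.4005]  nu=[-2.0770]  x^+=[-1.4134, -0.5677]  P^+=[0.2716 -0.1351; -0.1351 0.5098]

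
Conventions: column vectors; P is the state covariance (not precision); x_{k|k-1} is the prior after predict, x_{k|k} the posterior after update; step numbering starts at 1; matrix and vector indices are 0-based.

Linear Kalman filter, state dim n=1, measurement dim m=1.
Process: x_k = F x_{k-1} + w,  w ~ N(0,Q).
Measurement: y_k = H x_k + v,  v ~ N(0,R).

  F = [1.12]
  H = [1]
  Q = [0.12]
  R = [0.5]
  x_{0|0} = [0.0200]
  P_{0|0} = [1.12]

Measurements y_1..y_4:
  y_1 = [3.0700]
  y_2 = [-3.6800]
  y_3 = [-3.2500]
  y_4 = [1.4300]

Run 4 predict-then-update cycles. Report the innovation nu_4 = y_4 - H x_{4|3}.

step 1: x^-=[0.0224]  P^-=[1.5249]  S=[2.0249]  K=[0.7531]  nu=[3.0476]  x^+=[2.3175]  P^+=[0.3765]
step 2: x^-=[2.5956]  P^-=[0.5923]  S=[1.0923]  K=[0.5423]  nu=[-6.2756]  x^+=[-0.8074]  P^+=[0.2711]
step 3: x^-=[-0.9043]  P^-=[0.4601]  S=[0.9601]  K=[0.4792]  nu=[-2.3457]  x^+=[-2.0284]  P^+=[0.2396]
step 4: x^-=[-2.2718]  P^-=[0.4206]  S=[0.9206]  K=[0.4569]  nu=[3.7018]  x^+=[-0.5806]  P^+=[0.2284]

innov = [3.7018]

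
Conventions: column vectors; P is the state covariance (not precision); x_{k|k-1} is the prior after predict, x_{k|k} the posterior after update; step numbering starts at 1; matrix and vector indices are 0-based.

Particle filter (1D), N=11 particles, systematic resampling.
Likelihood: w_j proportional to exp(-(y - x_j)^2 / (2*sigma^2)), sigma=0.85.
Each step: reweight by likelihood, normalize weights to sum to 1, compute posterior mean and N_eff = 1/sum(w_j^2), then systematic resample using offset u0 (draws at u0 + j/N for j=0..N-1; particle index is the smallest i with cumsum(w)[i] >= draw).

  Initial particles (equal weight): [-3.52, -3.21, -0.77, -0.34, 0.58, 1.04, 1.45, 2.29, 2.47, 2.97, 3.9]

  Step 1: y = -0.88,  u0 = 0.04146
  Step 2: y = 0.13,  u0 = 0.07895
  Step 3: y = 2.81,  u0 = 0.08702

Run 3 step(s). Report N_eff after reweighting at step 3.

N_eff = 3.2980

step 1: w=[0.0037, 0.0108, 0.4566, 0.3763, 0.1053, 0.0359, 0.0108, 0.0004, 0.0002, 0.0000, 0.0000]  mean=-0.4115  Neff=2.7570  idx=[2, 2, 2, 2, 2, 3, 3, 3, 3, 4, 4]
step 2: w=[0.0711, 0.0711, 0.0711, 0.0711, 0.0711, 0.1069, 0.1069, 0.1069, 0.1069, 0.1083, 0.1083]  mean=-0.2937  Neff=10.5823  idx=[1, 2, 3, 4, 5, 6, 7, 8, 9, 10, 10]
step 3: w=[0.0014, 0.0014, 0.0014, 0.0014, 0.0103, 0.0103, 0.0103, 0.0103, 0.3177, 0.3177, 0.3177]  mean=0.5344  Neff=3.2980  idx=[8, 8, 8, 8, 9, 9, 9, 10, 10, 10, 10]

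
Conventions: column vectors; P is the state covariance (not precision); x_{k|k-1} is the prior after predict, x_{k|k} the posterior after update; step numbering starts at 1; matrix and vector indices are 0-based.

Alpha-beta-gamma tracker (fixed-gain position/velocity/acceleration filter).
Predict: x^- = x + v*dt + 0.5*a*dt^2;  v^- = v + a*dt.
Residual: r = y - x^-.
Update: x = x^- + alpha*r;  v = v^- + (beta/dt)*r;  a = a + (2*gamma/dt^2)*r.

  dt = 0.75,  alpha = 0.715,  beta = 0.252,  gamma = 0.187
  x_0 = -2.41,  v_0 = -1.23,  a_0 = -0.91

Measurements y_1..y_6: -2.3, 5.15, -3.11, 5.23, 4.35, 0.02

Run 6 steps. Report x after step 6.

step 1: x_pred=-3.5884  r=1.2884  x^+=-2.6672  v^+=-1.4796  a^+=-0.0533
step 2: x_pred=-3.7919  r=8.9419  x^+=2.6016  v^+=1.4849  a^+=5.8920
step 3: x_pred=5.3724  r=-8.4824  x^+=-0.6925  v^+=3.0538  a^+=0.2522
step 4: x_pred=1.6688  r=3.5612  x^+=4.2151  v^+=4.4396  a^+=2.6200
step 5: x_pred=8.2816  r=-3.9316  x^+=5.4705  v^+=5.0836  a^+=0.0059
step 6: x_pred=9.2848  r=-9.2648  x^+=2.6605  v^+=1.9750  a^+=-6.1542

x_post = 2.6605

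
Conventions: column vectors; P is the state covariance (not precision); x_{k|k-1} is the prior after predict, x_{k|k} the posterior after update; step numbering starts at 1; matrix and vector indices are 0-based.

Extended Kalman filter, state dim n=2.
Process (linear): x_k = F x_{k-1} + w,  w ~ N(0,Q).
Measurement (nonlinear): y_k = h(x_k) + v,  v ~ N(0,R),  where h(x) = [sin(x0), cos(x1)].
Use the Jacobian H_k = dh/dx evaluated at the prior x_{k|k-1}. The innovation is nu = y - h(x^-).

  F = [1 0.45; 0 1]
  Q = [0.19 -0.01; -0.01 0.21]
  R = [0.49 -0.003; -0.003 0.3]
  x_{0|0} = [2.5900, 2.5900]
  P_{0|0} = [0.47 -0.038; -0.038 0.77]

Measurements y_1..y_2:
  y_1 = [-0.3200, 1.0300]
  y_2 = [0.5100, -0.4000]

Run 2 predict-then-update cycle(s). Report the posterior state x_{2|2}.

x_post = [3.2891, 1.5350]

step 1: x^-=[3.7555, 2.5900]  P^-=[0.7817 0.2985; 0.2985 0.9800]  H_jac=[-0.8174 0.0000; 0.0000 -0.5240]  S=[1.0123 0.1249; 0.1249 0.5691]  K=[-0.6139 -0.1402; -0.1333 -0.8731]  nu=[0.2561, 1.8817]  x^+=[3.3346, 0.9129]  P^+=[0.3675 0.0767; 0.0767 0.4991]
step 2: x^-=[3.7454, 0.9129]  P^-=[0.7276 0.2913; 0.2913 0.7091]  H_jac=[-0.8232 0.0000; 0.0000 -0.7913]  S=[0.9831 0.1868; 0.1868 0.7440]  K=[-0.5780 -0.1647; -0.1057 -0.7276]  nu=[1.0778, -1.0114]  x^+=[3.2891, 1.5350]  P^+=[0.3434 0.0603; 0.0603 0.2755]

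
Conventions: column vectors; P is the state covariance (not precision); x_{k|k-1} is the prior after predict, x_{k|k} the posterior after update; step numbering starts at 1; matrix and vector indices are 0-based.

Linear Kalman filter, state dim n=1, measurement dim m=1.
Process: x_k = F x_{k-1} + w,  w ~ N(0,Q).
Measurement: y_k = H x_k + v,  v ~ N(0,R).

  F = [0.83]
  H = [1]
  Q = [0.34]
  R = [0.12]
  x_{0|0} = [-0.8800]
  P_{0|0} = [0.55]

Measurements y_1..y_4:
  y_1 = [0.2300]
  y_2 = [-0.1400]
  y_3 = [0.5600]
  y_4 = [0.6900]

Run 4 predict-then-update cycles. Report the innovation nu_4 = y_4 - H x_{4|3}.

innov = [0.3460]

step 1: x^-=[-0.7304]  P^-=[0.7189]  S=[0.8389]  K=[0.8570]  nu=[0.9604]  x^+=[0.0926]  P^+=[0.1028]
step 2: x^-=[0.0769]  P^-=[0.4108]  S=[0.5308]  K=[0.7739]  nu=[-0.2169]  x^+=[-0.0910]  P^+=[0.0929]
step 3: x^-=[-0.0755]  P^-=[0.4040]  S=[0.5240]  K=[0.7710]  nu=[0.6355]  x^+=[0.4145]  P^+=[0.0925]
step 4: x^-=[0.3440]  P^-=[0.4037]  S=[0.5237]  K=[0.7709]  nu=[0.3460]  x^+=[0.6107]  P^+=[0.0925]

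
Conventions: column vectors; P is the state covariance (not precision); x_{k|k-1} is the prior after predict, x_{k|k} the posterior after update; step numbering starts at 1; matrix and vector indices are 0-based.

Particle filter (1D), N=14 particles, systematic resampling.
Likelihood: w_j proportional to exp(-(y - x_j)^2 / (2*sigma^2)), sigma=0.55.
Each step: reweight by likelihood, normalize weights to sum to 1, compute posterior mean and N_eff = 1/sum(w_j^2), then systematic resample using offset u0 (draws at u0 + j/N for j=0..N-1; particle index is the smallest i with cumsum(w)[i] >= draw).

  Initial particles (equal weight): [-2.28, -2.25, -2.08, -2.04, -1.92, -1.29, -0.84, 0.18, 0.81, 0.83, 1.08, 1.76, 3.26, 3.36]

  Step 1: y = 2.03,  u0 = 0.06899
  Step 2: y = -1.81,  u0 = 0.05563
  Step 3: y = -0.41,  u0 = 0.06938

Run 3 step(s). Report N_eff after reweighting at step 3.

step 1: w=[0.0000, 0.0000, 0.0000, 0.0000, 0.0000, 0.0000, 0.0000, 0.0024, 0.0598, 0.0648, 0.1575, 0.6205, 0.0574, 0.0376]  mean=1.6783  Neff=2.3680  idx=[9, 10, 10, 10, 11, 11, 11, 11, 11, 11, 11, 11, 12, 13]
step 2: w=[0.7658, 0.0779, 0.0779, 0.0779, 0.0001, 0.0001, 0.0001, 0.0001, 0.0001, 0.0001, 0.0001, 0.0001, 0.0000, 0.0000]  mean=0.8889  Neff=1.6539  idx=[0, 0, 0, 0, 0, 0, 0, 0, 0, 0, 1, 1, 2, 3]
step 3: w=[0.0885, 0.0885, 0.0885, 0.0885, 0.0885, 0.0885, 0.0885, 0.0885, 0.0885, 0.0885, 0.0287, 0.0287, 0.0287, 0.0287]  mean=0.8587  Neff=12.2438  idx=[0, 1, 2, 3, 4, 4, 5, 6, 7, 8, 8, 9, 11, 13]

N_eff = 12.2438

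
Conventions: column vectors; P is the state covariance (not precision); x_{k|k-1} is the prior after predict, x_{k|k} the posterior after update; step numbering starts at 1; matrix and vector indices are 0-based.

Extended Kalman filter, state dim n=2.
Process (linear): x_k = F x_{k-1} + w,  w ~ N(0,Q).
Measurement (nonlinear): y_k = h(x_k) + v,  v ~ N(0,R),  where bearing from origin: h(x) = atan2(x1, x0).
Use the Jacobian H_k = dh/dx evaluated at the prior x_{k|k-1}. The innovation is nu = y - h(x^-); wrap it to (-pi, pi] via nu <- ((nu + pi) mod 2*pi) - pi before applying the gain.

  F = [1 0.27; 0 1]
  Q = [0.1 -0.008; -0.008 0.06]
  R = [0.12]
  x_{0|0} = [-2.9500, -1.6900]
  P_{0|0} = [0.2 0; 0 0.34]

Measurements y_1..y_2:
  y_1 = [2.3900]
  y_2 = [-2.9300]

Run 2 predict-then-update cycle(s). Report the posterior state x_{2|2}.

step 1: x^-=[-3.4063, -1.6900]  P^-=[0.3248 0.0838; 0.0838 0.4000]  H_jac=[0.1169 -0.2356]  S=[0.1420]  K=[0.1283; -0.5945]  nu=[-1.2121]  x^+=[-3.5618, -0.9693]  P^+=[0.3224 0.0946; 0.0946 0.3498]
step 2: x^-=[-3.8235, -0.9693]  P^-=[0.4991 0.1811; 0.1811 0.4098]  H_jac=[0.0623 -0.2457]  S=[0.1411]  K=[-0.0950; -0.6336]  nu=[-0.0367]  x^+=[-3.8200, -0.9461]  P^+=[0.4978 0.1726; 0.1726 0.3531]

x_post = [-3.8200, -0.9461]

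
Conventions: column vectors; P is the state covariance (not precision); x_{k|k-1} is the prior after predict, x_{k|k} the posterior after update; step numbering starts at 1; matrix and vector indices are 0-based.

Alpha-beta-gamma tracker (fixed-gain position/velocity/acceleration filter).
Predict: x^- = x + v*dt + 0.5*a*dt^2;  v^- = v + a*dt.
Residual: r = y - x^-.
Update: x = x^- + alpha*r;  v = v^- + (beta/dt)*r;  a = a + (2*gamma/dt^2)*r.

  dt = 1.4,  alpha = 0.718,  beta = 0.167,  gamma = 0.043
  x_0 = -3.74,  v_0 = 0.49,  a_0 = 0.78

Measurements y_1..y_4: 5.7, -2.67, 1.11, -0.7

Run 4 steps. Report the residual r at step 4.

step 1: x_pred=-2.2896  r=7.9896  x^+=3.4469  v^+=2.5350  a^+=1.1306
step 2: x_pred=8.1039  r=-10.7739  x^+=0.3683  v^+=2.8327  a^+=0.6578
step 3: x_pred=4.9786  r=-3.8686  x^+=2.2010  v^+=3.2921  a^+=0.4881
step 4: x_pred=7.2883  r=-7.9883  x^+=1.5527  v^+=3.0226  a^+=0.1376

resid = -7.9883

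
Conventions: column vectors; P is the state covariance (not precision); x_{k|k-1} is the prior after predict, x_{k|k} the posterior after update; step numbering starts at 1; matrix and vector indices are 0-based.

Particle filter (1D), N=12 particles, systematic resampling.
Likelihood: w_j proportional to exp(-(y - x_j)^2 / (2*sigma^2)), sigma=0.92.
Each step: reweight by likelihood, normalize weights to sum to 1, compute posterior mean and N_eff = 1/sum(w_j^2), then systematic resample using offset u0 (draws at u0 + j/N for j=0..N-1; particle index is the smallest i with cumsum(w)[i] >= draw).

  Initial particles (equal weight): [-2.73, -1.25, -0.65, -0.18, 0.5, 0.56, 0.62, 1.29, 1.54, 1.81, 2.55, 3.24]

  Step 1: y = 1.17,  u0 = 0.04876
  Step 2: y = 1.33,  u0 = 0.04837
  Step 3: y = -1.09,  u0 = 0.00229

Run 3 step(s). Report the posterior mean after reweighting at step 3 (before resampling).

post_mean = 0.6730

step 1: w=[0.0000, 0.0052, 0.0235, 0.0566, 0.1274, 0.1333, 0.1389, 0.1646, 0.1531, 0.1304, 0.0539, 0.0132]  mean=1.0568  Neff=7.8329  idx=[3, 4, 5, 5, 6, 6, 7, 7, 8, 8, 9, 10]
step 2: w=[0.0287, 0.0735, 0.0778, 0.0778, 0.0820, 0.0820, 0.1103, 0.1103, 0.1076, 0.1076, 0.0964, 0.0458]  mean=1.1279  Neff=11.0266  idx=[1, 2, 3, 4, 5, 6, 7, 7, 8, 9, 10, 11]
step 3: w=[0.1993, 0.1776, 0.1776, 0.1577, 0.1577, 0.0312, 0.0312, 0.0312, 0.0149, 0.0149, 0.0062, 0.0004]  mean=0.6730  Neff=6.4119  idx=[0, 0, 0, 1, 1, 2, 2, 3, 3, 4, 4, 6]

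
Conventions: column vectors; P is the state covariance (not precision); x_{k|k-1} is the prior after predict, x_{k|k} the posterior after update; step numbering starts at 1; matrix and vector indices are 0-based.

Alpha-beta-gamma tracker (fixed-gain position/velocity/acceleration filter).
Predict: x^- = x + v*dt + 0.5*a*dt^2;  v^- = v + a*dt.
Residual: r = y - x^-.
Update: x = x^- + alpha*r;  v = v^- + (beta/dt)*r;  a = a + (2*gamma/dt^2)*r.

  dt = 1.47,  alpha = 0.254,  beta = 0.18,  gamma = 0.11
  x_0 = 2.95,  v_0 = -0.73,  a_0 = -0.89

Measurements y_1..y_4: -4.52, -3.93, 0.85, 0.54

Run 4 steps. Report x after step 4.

step 1: x_pred=0.9153  r=-5.4353  x^+=-0.4653  v^+=-2.7038  a^+=-1.4434
step 2: x_pred=-5.9994  r=2.0694  x^+=-5.4738  v^+=-4.5722  a^+=-1.2327
step 3: x_pred=-13.5268  r=14.3768  x^+=-9.8751  v^+=-4.6238  a^+=0.2310
step 4: x_pred=-16.4225  r=16.9625  x^+=-12.1140  v^+=-2.2072  a^+=1.9579

x_post = -12.1140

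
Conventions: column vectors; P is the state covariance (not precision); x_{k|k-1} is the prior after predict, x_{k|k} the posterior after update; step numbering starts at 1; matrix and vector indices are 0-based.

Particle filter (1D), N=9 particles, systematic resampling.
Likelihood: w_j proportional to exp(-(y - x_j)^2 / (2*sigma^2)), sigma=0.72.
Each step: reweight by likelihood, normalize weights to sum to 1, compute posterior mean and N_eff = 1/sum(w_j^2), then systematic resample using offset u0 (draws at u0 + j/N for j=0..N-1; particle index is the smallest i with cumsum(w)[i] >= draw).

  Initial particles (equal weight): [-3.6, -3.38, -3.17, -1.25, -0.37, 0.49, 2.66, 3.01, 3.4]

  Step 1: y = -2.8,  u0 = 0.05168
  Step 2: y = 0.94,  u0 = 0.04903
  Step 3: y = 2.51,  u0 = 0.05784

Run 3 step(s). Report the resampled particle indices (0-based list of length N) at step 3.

resampled_idx = [1, 2, 3, 4, 4, 5, 6, 7, 8]

step 1: w=[0.2407, 0.3226, 0.3911, 0.0440, 0.0015, 0.0000, 0.0000, 0.0000, 0.0000]  mean=-3.2526  Neff=3.1549  idx=[0, 0, 1, 1, 1, 2, 2, 2, 2]
step 2: w=[0.0060, 0.0060, 0.0394, 0.0394, 0.0394, 0.2174, 0.2174, 0.2174, 0.2174]  mean=-3.2000  Neff=5.1592  idx=[2, 5, 5, 6, 6, 7, 7, 8, 8]
step 3: w=[0.0119, 0.1235, 0.1235, 0.1235, 0.1235, 0.1235, 0.1235, 0.1235, 0.1235]  mean=-3.1725  Neff=8.1837  idx=[1, 2, 3, 4, 4, 5, 6, 7, 8]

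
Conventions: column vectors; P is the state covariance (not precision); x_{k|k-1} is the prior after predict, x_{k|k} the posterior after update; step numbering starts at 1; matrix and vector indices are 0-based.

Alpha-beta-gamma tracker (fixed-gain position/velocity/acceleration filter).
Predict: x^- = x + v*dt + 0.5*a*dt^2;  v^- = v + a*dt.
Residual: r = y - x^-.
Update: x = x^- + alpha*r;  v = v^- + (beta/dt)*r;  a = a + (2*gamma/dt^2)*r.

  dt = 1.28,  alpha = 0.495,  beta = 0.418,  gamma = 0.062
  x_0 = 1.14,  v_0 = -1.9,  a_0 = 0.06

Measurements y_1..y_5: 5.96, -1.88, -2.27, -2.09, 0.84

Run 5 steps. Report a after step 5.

step 1: x_pred=-1.2428  r=7.2028  x^+=2.3226  v^+=0.5290  a^+=0.6051
step 2: x_pred=3.4954  r=-5.3754  x^+=0.8346  v^+=-0.4518  a^+=0.1983
step 3: x_pred=0.4187  r=-2.6887  x^+=-0.9122  v^+=-1.0760  a^+=-0.0052
step 4: x_pred=-2.2938  r=0.2038  x^+=-2.1929  v^+=-1.0161  a^+=0.0102
step 5: x_pred=-3.4851  r=4.3251  x^+=-1.3442  v^+=0.4094  a^+=0.3376

a_post = 0.3376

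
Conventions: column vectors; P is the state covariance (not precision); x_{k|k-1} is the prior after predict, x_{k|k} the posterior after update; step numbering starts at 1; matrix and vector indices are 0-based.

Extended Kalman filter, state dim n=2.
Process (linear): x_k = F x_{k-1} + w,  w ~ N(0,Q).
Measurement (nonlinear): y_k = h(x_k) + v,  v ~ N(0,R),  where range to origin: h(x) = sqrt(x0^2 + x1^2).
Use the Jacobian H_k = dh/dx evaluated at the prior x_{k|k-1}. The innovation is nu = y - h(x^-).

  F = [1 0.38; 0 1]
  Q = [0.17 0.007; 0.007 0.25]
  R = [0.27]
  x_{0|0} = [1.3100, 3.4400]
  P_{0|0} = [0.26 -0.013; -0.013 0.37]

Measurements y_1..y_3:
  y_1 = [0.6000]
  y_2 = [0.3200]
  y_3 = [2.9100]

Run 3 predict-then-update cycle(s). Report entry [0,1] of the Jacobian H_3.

step 1: x^-=[2.6172, 3.4400]  P^-=[0.4735 0.1346; 0.1346 0.6200]  H_jac=[0.6055 0.7959]  S=[0.9660]  K=[0.4077; 0.5951]  nu=[-3.7224]  x^+=[1.0996, 1.2246]  P^+=[0.3130 -0.0998; -0.0998 0.2778]
step 2: x^-=[1.5649, 1.2246]  P^-=[0.4472 0.0128; 0.0128 0.5278]  H_jac=[0.7875 0.6163]  S=[0.7603]  K=[0.4736; 0.4411]  nu=[-1.6671]  x^+=[0.7753, 0.4892]  P^+=[0.2767 -0.1461; -0.1461 0.3799]
step 3: x^-=[0.9612, 0.4892]  P^-=[0.3905 0.0053; 0.0053 0.6299]  H_jac=[0.8912 0.4536]  S=[0.7141]  K=[0.4908; 0.4068]  nu=[1.8315]  x^+=[1.8600, 1.2342]  P^+=[0.2185 -0.1372; -0.1372 0.5118]

H_jac[0,1] = 0.4536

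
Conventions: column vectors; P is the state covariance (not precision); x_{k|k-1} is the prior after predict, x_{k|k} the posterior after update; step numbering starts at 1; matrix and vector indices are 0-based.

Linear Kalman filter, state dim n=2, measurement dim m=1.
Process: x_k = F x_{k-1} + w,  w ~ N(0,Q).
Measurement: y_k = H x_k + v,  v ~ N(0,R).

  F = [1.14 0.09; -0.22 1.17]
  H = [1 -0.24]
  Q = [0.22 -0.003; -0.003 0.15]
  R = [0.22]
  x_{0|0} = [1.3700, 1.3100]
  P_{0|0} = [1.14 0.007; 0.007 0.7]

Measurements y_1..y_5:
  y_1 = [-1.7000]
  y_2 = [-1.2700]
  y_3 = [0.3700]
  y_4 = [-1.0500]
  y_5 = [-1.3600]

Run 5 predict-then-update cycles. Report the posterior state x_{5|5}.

x_post = [-0.2357, 3.5540]

step 1: x^-=[1.6797, 1.2313]  P^-=[1.7087 -0.2060; -0.2060 1.1598]  S=[2.0943]  K=[0.8395; -0.2313]  nu=[-3.0842]  x^+=[-0.9093, 1.9446]  P^+=[0.2328 0.2006; 0.2006 1.0478]
step 2: x^-=[-0.8616, 2.4752]  P^-=[0.5722 0.3125; 0.3125 1.4923]  S=[0.7282]  K=[0.6828; -0.0627]  nu=[0.1857]  x^+=[-0.7348, 2.4636]  P^+=[0.2327 0.3437; 0.3437 1.4895]
step 3: x^-=[-0.6160, 3.0440]  P^-=[0.6050 0.5471; 0.5471 2.0233]  S=[0.6790]  K=[0.6977; 0.0906]  nu=[1.7166]  x^+=[0.5817, 3.1995]  P^+=[0.2745 0.5042; 0.5042 2.0177]
step 4: x^-=[0.9511, 3.6155]  P^-=[0.6965 0.8031; 0.8031 2.6657]  S=[0.6846]  K=[0.7359; 0.2386]  nu=[-1.1333]  x^+=[0.1170, 3.3451]  P^+=[0.3258 0.6829; 0.6829 2.6268]
step 5: x^-=[0.4345, 3.8880]  P^-=[0.8048 1.0892; 1.0892 3.4100]  S=[0.6984]  K=[0.7781; 0.3878]  nu=[-0.8614]  x^+=[-0.2357, 3.5540]  P^+=[0.3820 0.8785; 0.8785 3.3050]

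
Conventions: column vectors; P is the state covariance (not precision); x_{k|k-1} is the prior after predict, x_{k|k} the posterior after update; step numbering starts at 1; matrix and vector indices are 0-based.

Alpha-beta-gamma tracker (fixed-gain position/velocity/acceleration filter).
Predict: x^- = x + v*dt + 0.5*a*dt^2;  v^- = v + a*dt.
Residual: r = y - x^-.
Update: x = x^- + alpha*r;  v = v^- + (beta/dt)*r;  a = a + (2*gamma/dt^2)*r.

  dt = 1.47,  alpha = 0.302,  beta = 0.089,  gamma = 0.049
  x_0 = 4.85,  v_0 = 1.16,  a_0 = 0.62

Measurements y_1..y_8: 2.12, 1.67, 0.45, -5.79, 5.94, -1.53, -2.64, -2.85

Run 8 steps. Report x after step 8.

x_post = -8.3816

step 1: x_pred=7.2251  r=-5.1051  x^+=5.6833  v^+=1.7623  a^+=0.3885
step 2: x_pred=8.6937  r=-7.0237  x^+=6.5725  v^+=1.9081  a^+=0.0699
step 3: x_pred=9.4531  r=-9.0031  x^+=6.7341  v^+=1.4659  a^+=-0.3384
step 4: x_pred=8.5234  r=-14.3134  x^+=4.2007  v^+=0.1019  a^+=-0.9875
step 5: x_pred=3.2836  r=2.6564  x^+=4.0858  v^+=-1.1889  a^+=-0.8670
step 6: x_pred=1.4014  r=-2.9314  x^+=0.5161  v^+=-2.6409  a^+=-1.0000
step 7: x_pred=-4.4464  r=1.8064  x^+=-3.9009  v^+=-4.0015  a^+=-0.9180
step 8: x_pred=-10.7749  r=7.9249  x^+=-8.3816  v^+=-4.8712  a^+=-0.5586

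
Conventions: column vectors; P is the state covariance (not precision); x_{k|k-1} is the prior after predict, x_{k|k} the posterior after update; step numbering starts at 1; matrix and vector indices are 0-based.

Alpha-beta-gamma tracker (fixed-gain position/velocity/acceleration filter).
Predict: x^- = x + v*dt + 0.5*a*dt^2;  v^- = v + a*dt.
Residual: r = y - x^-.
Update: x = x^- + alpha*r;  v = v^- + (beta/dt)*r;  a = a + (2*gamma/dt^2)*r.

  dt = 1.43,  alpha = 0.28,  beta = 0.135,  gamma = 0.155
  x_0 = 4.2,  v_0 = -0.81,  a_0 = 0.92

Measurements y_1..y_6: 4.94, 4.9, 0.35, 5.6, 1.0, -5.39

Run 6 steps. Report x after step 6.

step 1: x_pred=3.9824  r=0.9576  x^+=4.2505  v^+=0.5960  a^+=1.0652
step 2: x_pred=6.1919  r=-1.2919  x^+=5.8301  v^+=1.9972  a^+=0.8693
step 3: x_pred=9.5751  r=-9.2251  x^+=6.9920  v^+=2.3695  a^+=-0.5292
step 4: x_pred=9.8394  r=-4.2394  x^+=8.6524  v^+=1.2126  a^+=-1.1718
step 5: x_pred=9.1882  r=-8.1882  x^+=6.8955  v^+=-1.2362  a^+=-2.4131
step 6: x_pred=2.6605  r=-8.0505  x^+=0.4064  v^+=-5.4470  a^+=-3.6336

x_post = 0.4064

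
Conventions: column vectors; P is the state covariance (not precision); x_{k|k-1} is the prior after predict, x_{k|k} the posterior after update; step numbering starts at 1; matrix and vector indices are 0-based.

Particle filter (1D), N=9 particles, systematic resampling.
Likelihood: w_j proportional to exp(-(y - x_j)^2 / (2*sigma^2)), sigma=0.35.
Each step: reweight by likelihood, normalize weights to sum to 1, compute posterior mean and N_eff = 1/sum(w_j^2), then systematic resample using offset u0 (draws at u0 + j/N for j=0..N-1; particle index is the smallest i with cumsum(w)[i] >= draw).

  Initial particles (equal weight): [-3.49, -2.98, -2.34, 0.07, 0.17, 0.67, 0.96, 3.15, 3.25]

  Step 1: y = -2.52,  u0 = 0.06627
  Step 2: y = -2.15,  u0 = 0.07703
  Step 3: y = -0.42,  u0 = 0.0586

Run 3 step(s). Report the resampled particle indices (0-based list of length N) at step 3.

step 1: w=[0.0163, 0.3196, 0.6641, 0.0000, 0.0000, 0.0000, 0.0000, 0.0000, 0.0000]  mean=-2.5633  Neff=1.8400  idx=[1, 1, 1, 2, 2, 2, 2, 2, 2]
step 2: w=[0.0112, 0.0112, 0.0112, 0.1611, 0.1611, 0.1611, 0.1611, 0.1611, 0.1611]  mean=-2.3615  Neff=6.4095  idx=[3, 3, 4, 5, 6, 6, 7, 8, 8]
step 3: w=[0.1111, 0.1111, 0.1111, 0.1111, 0.1111, 0.1111, 0.1111, 0.1111, 0.1111]  mean=-2.3400  Neff=9.0000  idx=[0, 1, 2, 3, 4, 5, 6, 7, 8]

resampled_idx = [0, 1, 2, 3, 4, 5, 6, 7, 8]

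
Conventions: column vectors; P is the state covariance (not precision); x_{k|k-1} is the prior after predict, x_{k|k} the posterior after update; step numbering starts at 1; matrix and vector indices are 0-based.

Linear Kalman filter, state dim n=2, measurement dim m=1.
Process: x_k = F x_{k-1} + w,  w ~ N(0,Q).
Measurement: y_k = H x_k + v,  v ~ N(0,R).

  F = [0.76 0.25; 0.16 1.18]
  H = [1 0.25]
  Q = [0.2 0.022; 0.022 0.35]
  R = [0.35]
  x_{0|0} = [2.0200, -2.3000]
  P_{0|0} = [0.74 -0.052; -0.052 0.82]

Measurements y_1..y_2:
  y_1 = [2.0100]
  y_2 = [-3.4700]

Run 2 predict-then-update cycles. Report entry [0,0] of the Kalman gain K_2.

K[0,0] = 0.4487

step 1: x^-=[0.9602, -2.3908]  P^-=[0.6589 0.3052; 0.3052 1.4911]  S=[1.2547]  K=[0.5860; 0.5403]  nu=[1.6475]  x^+=[1.9256, -1.5006]  P^+=[0.2281 -0.0921; -0.0921 1.1248]
step 2: x^-=[1.0883, -1.4626]  P^-=[0.3671 0.2953; 0.2953 1.8872]  S=[0.9827]  K=[0.4487; 0.7806]  nu=[-4.1926]  x^+=[-0.7928, -4.7355]  P^+=[0.1693 -0.0489; -0.0489 1.2884]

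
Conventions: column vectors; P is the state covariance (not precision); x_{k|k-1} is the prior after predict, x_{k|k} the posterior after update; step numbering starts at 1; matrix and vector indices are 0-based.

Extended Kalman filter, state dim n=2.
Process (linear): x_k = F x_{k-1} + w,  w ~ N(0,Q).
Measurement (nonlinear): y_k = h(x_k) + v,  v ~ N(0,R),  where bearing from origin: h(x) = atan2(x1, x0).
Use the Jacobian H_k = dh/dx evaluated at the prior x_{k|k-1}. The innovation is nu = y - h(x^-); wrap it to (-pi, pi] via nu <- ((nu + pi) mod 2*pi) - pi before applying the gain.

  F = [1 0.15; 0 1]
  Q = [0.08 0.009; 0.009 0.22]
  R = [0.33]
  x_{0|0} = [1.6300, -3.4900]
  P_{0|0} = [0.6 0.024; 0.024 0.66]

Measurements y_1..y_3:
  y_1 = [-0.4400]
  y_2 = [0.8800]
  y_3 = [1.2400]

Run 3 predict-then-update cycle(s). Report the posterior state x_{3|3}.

x_post = [3.0313, -0.9459]

step 1: x^-=[1.1065, -3.4900]  P^-=[0.7020 0.1320; 0.1320 0.8800]  H_jac=[0.2604 0.0825]  S=[0.3893]  K=[0.4976; 0.2749]  nu=[0.8238]  x^+=[1.5164, -3.2635]  P^+=[0.6057 0.0788; 0.0788 0.8506]
step 2: x^-=[1.0269, -3.2635]  P^-=[0.7284 0.2153; 0.2153 1.0706]  H_jac=[0.2788 0.0877]  S=[0.4054]  K=[0.5476; 0.3798]  nu=[2.1460]  x^+=[2.2019, -2.4486]  P^+=[0.6069 0.1310; 0.1310 1.0121]
step 3: x^-=[1.8347, -2.4486]  P^-=[0.7490 0.2919; 0.2919 1.2321]  H_jac=[0.2616 0.1960]  S=[0.4585]  K=[0.5520; 0.6932]  nu=[2.1678]  x^+=[3.0313, -0.9459]  P^+=[0.6093 0.1164; 0.1164 1.0118]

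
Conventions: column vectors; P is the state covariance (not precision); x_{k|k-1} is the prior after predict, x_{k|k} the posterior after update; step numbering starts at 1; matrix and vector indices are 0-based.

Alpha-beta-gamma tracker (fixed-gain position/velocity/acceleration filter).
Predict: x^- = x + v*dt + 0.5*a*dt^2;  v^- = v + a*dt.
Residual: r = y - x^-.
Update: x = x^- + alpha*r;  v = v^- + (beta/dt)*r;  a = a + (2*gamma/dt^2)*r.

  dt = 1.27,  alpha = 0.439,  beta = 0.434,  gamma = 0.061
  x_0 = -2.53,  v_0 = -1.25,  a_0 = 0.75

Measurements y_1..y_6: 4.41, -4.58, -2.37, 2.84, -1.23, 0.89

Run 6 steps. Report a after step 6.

step 1: x_pred=-3.5127  r=7.9227  x^+=-0.0346  v^+=2.4099  a^+=1.3493
step 2: x_pred=4.1141  r=-8.6941  x^+=0.2974  v^+=1.1524  a^+=0.6916
step 3: x_pred=2.3188  r=-4.6888  x^+=0.2604  v^+=0.4285  a^+=0.3370
step 4: x_pred=1.0764  r=1.7636  x^+=1.8506  v^+=1.4592  a^+=0.4704
step 5: x_pred=4.0831  r=-5.3131  x^+=1.7507  v^+=0.2409  a^+=0.0685
step 6: x_pred=2.1119  r=-1.2219  x^+=1.5755  v^+=-0.0896  a^+=-0.0239

a_post = -0.0239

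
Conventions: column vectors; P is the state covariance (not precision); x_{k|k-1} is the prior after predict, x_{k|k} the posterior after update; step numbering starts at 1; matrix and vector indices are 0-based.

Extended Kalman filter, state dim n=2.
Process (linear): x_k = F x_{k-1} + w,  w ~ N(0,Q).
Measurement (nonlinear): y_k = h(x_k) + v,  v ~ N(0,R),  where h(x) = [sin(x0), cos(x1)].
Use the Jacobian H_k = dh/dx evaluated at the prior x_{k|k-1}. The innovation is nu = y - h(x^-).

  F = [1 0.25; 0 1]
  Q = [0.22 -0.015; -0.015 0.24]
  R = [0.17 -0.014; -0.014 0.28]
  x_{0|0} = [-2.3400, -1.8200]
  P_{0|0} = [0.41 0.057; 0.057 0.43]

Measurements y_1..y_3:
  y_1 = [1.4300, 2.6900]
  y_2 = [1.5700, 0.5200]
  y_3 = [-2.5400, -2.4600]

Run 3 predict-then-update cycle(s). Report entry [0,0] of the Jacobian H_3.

H_jac[0,0] = -0.1064

step 1: x^-=[-2.7950, -1.8200]  P^-=[0.6854 0.1495; 0.1495 0.6700]  H_jac=[-0.9405 0.0000; 0.0000 0.9691]  S=[0.7763 -0.1503; -0.1503 0.9092]  K=[-0.8260 0.0228; -0.0443 0.7068]  nu=[1.7697, 2.9366]  x^+=[-4.1896, 0.1771]  P^+=[0.1496 0.0185; 0.0185 0.2048]
step 2: x^-=[-4.1454, 0.1771]  P^-=[0.3917 0.0547; 0.0547 0.4448]  H_jac=[-0.5371 0.0000; 0.0000 -0.1762]  S=[0.2830 -0.0088; -0.0088 0.2938]  K=[-0.7451 -0.0552; -0.1123 -0.2702]  nu=[0.7265, -0.4644]  x^+=[-4.6611, 0.2210]  P^+=[0.2344 0.0285; 0.0285 0.4204]
step 3: x^-=[-4.6058, 0.2210]  P^-=[0.4949 0.1186; 0.1186 0.6604]  H_jac=[-0.1064 0.0000; 0.0000 -0.2192]  S=[0.1756 -0.0112; -0.0112 0.3117]  K=[-0.3058 -0.0944; -0.1018 -0.4680]  nu=[-3.5343, -3.4357]  x^+=[-3.2005, 2.1888]  P^+=[0.4764 0.1011; 0.1011 0.5913]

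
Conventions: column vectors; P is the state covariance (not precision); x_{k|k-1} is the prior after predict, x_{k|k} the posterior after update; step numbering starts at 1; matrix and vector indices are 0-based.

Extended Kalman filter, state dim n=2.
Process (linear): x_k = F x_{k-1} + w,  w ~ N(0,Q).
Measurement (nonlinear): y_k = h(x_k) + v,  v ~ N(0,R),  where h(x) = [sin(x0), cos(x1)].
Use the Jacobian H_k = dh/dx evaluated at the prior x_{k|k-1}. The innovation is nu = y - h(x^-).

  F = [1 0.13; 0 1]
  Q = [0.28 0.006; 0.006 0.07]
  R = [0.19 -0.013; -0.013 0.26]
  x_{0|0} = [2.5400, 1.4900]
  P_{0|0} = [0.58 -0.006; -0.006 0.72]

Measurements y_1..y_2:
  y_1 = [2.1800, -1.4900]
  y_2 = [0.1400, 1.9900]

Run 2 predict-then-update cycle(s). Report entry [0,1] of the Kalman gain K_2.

K[0,1] = -0.0440

step 1: x^-=[2.7337, 1.4900]  P^-=[0.8706 0.0936; 0.0936 0.7900]  H_jac=[-0.9180 0.0000; 0.0000 -0.9967]  S=[0.9236 0.0726; 0.0726 1.0449]  K=[-0.8630 -0.0293; -0.0339 -0.7513]  nu=[1.7833, -1.5707]  x^+=[1.2408, 2.6095]  P^+=[0.1782 -0.0036; -0.0036 0.1955]
step 2: x^-=[1.5800, 2.6095]  P^-=[0.4606 0.0278; 0.0278 0.2655]  H_jac=[-0.0092 0.0000; 0.0000 -0.5074]  S=[0.1900 -0.0129; -0.0129 0.3283]  K=[-0.0253 -0.0440; -0.0292 -0.4114]  nu=[-0.8600, 2.8517]  x^+=[1.4764, 1.4613]  P^+=[0.4598 0.0219; 0.0219 0.2101]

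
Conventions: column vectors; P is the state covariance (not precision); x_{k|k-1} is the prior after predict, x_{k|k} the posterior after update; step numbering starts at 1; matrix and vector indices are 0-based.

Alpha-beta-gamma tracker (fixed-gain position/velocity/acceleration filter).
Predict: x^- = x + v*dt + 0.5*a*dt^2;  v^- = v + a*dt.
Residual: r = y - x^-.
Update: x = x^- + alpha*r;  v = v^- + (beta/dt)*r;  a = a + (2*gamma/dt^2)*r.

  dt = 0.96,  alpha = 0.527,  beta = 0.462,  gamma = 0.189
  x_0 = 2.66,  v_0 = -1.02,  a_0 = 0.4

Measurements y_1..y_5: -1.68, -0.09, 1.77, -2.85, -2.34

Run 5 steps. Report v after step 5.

step 1: x_pred=1.8651  r=-3.5451  x^+=-0.0032  v^+=-2.3421  a^+=-1.0541
step 2: x_pred=-2.7373  r=2.6473  x^+=-1.3422  v^+=-2.0800  a^+=0.0317
step 3: x_pred=-3.3243  r=5.0943  x^+=-0.6396  v^+=0.4021  a^+=2.1212
step 4: x_pred=0.7239  r=-3.5739  x^+=-1.1596  v^+=0.7186  a^+=0.6554
step 5: x_pred=-0.1678  r=-2.1722  x^+=-1.3125  v^+=0.3023  a^+=-0.2356

v_post = 0.3023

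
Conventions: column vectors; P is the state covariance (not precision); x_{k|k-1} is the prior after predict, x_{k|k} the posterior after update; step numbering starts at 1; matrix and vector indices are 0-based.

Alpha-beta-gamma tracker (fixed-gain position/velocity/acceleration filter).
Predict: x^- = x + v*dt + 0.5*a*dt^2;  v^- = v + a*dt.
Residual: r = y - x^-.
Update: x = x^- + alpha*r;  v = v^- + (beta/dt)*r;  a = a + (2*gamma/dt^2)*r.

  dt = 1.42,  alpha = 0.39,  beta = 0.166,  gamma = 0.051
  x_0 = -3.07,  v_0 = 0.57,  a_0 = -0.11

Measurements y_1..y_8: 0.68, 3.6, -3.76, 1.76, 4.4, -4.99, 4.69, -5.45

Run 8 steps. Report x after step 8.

x_post = -1.7686

step 1: x_pred=-2.3715  r=3.0515  x^+=-1.1814  v^+=0.7705  a^+=0.0444
step 2: x_pred=-0.0425  r=3.6425  x^+=1.3780  v^+=1.2593  a^+=0.2286
step 3: x_pred=3.3968  r=-7.1568  x^+=0.6056  v^+=0.7473  a^+=-0.1334
step 4: x_pred=1.5324  r=0.2276  x^+=1.6211  v^+=0.5845  a^+=-0.1219
step 5: x_pred=2.3282  r=2.0718  x^+=3.1362  v^+=0.6536  a^+=-0.0171
step 6: x_pred=4.0471  r=-9.0371  x^+=0.5226  v^+=-0.4271  a^+=-0.4742
step 7: x_pred=-0.5620  r=5.2520  x^+=1.4863  v^+=-0.4866  a^+=-0.2086
step 8: x_pred=0.5851  r=-6.0351  x^+=-1.7686  v^+=-1.4882  a^+=-0.5139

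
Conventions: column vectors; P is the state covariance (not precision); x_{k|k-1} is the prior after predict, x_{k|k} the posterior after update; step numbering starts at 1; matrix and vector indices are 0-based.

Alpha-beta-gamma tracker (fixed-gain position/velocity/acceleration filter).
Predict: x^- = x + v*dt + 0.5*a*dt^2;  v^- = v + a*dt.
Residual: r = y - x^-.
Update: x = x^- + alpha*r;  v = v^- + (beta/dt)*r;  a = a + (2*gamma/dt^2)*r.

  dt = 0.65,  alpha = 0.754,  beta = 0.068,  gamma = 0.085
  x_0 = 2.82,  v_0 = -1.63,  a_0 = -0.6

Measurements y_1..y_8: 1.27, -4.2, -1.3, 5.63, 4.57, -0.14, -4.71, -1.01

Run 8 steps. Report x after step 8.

step 1: x_pred=1.6338  r=-0.3638  x^+=1.3595  v^+=-2.0581  a^+=-0.7464
step 2: x_pred=-0.1359  r=-4.0641  x^+=-3.2002  v^+=-2.9684  a^+=-2.3816
step 3: x_pred=-5.6328  r=4.3328  x^+=-2.3659  v^+=-4.0631  a^+=-0.6382
step 4: x_pred=-5.1417  r=10.7717  x^+=2.9802  v^+=-3.3511  a^+=3.6959
step 5: x_pred=1.5827  r=2.9873  x^+=3.8351  v^+=-0.6362  a^+=4.8979
step 6: x_pred=4.4563  r=-4.5963  x^+=0.9907  v^+=2.0666  a^+=3.0485
step 7: x_pred=2.9780  r=-7.6880  x^+=-2.8188  v^+=3.2439  a^+=-0.0448
step 8: x_pred=-0.7197  r=-0.2903  x^+=-0.9386  v^+=3.1843  a^+=-0.1616

x_post = -0.9386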